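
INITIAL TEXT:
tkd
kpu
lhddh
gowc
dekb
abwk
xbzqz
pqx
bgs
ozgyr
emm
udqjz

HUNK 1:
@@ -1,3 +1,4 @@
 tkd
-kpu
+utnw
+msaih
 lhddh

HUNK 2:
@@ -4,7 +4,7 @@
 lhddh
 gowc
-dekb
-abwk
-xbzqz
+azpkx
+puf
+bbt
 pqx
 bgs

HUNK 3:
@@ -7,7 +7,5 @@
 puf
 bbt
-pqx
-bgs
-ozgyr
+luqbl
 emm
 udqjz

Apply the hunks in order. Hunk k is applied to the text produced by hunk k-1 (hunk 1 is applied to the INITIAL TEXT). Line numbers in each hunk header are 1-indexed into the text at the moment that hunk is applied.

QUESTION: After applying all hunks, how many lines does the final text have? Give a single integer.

Answer: 11

Derivation:
Hunk 1: at line 1 remove [kpu] add [utnw,msaih] -> 13 lines: tkd utnw msaih lhddh gowc dekb abwk xbzqz pqx bgs ozgyr emm udqjz
Hunk 2: at line 4 remove [dekb,abwk,xbzqz] add [azpkx,puf,bbt] -> 13 lines: tkd utnw msaih lhddh gowc azpkx puf bbt pqx bgs ozgyr emm udqjz
Hunk 3: at line 7 remove [pqx,bgs,ozgyr] add [luqbl] -> 11 lines: tkd utnw msaih lhddh gowc azpkx puf bbt luqbl emm udqjz
Final line count: 11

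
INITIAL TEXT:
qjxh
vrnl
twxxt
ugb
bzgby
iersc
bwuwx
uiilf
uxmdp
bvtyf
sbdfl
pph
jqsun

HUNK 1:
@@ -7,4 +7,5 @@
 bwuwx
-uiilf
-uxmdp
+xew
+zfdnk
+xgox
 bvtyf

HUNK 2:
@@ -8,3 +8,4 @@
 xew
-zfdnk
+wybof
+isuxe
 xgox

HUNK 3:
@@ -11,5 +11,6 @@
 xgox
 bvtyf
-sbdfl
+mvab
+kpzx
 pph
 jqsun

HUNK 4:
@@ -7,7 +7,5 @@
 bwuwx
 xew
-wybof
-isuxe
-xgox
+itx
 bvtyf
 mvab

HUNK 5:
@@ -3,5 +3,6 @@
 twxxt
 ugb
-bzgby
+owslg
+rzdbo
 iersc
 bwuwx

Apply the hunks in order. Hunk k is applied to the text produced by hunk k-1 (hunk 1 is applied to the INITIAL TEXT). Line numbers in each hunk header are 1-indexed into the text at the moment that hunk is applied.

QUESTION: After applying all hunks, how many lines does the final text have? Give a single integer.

Hunk 1: at line 7 remove [uiilf,uxmdp] add [xew,zfdnk,xgox] -> 14 lines: qjxh vrnl twxxt ugb bzgby iersc bwuwx xew zfdnk xgox bvtyf sbdfl pph jqsun
Hunk 2: at line 8 remove [zfdnk] add [wybof,isuxe] -> 15 lines: qjxh vrnl twxxt ugb bzgby iersc bwuwx xew wybof isuxe xgox bvtyf sbdfl pph jqsun
Hunk 3: at line 11 remove [sbdfl] add [mvab,kpzx] -> 16 lines: qjxh vrnl twxxt ugb bzgby iersc bwuwx xew wybof isuxe xgox bvtyf mvab kpzx pph jqsun
Hunk 4: at line 7 remove [wybof,isuxe,xgox] add [itx] -> 14 lines: qjxh vrnl twxxt ugb bzgby iersc bwuwx xew itx bvtyf mvab kpzx pph jqsun
Hunk 5: at line 3 remove [bzgby] add [owslg,rzdbo] -> 15 lines: qjxh vrnl twxxt ugb owslg rzdbo iersc bwuwx xew itx bvtyf mvab kpzx pph jqsun
Final line count: 15

Answer: 15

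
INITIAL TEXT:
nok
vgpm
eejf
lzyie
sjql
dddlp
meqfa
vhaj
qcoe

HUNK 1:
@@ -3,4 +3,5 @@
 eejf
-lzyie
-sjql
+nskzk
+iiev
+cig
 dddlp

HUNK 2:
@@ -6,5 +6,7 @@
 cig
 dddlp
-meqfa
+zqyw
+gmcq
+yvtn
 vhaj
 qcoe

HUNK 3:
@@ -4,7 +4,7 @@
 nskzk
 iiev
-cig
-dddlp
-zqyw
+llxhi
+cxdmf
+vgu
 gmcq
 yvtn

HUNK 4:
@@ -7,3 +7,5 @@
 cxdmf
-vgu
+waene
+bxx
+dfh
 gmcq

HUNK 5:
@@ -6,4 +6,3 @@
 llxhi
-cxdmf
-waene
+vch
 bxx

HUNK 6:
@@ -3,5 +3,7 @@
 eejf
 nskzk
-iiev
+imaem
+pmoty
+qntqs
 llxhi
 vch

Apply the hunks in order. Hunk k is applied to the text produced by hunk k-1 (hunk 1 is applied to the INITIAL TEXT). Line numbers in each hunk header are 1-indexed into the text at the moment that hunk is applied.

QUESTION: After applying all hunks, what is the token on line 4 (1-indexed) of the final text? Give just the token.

Answer: nskzk

Derivation:
Hunk 1: at line 3 remove [lzyie,sjql] add [nskzk,iiev,cig] -> 10 lines: nok vgpm eejf nskzk iiev cig dddlp meqfa vhaj qcoe
Hunk 2: at line 6 remove [meqfa] add [zqyw,gmcq,yvtn] -> 12 lines: nok vgpm eejf nskzk iiev cig dddlp zqyw gmcq yvtn vhaj qcoe
Hunk 3: at line 4 remove [cig,dddlp,zqyw] add [llxhi,cxdmf,vgu] -> 12 lines: nok vgpm eejf nskzk iiev llxhi cxdmf vgu gmcq yvtn vhaj qcoe
Hunk 4: at line 7 remove [vgu] add [waene,bxx,dfh] -> 14 lines: nok vgpm eejf nskzk iiev llxhi cxdmf waene bxx dfh gmcq yvtn vhaj qcoe
Hunk 5: at line 6 remove [cxdmf,waene] add [vch] -> 13 lines: nok vgpm eejf nskzk iiev llxhi vch bxx dfh gmcq yvtn vhaj qcoe
Hunk 6: at line 3 remove [iiev] add [imaem,pmoty,qntqs] -> 15 lines: nok vgpm eejf nskzk imaem pmoty qntqs llxhi vch bxx dfh gmcq yvtn vhaj qcoe
Final line 4: nskzk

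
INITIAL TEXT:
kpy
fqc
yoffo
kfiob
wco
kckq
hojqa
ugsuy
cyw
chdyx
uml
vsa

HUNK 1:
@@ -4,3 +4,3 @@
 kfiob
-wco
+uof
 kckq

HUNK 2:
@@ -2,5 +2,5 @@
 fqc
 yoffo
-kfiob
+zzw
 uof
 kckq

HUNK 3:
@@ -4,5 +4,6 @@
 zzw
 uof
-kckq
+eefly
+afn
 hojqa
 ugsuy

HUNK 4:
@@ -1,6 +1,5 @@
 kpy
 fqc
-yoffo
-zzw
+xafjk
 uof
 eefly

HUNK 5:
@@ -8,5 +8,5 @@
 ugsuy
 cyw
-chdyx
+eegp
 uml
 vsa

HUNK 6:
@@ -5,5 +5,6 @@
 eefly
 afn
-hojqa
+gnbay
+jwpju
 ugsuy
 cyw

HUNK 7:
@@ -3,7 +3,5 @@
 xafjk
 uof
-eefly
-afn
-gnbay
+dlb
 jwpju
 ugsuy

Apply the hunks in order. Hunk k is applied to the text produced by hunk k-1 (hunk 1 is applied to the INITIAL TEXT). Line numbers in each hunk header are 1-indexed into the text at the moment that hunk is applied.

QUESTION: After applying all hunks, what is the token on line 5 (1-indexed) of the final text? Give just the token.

Hunk 1: at line 4 remove [wco] add [uof] -> 12 lines: kpy fqc yoffo kfiob uof kckq hojqa ugsuy cyw chdyx uml vsa
Hunk 2: at line 2 remove [kfiob] add [zzw] -> 12 lines: kpy fqc yoffo zzw uof kckq hojqa ugsuy cyw chdyx uml vsa
Hunk 3: at line 4 remove [kckq] add [eefly,afn] -> 13 lines: kpy fqc yoffo zzw uof eefly afn hojqa ugsuy cyw chdyx uml vsa
Hunk 4: at line 1 remove [yoffo,zzw] add [xafjk] -> 12 lines: kpy fqc xafjk uof eefly afn hojqa ugsuy cyw chdyx uml vsa
Hunk 5: at line 8 remove [chdyx] add [eegp] -> 12 lines: kpy fqc xafjk uof eefly afn hojqa ugsuy cyw eegp uml vsa
Hunk 6: at line 5 remove [hojqa] add [gnbay,jwpju] -> 13 lines: kpy fqc xafjk uof eefly afn gnbay jwpju ugsuy cyw eegp uml vsa
Hunk 7: at line 3 remove [eefly,afn,gnbay] add [dlb] -> 11 lines: kpy fqc xafjk uof dlb jwpju ugsuy cyw eegp uml vsa
Final line 5: dlb

Answer: dlb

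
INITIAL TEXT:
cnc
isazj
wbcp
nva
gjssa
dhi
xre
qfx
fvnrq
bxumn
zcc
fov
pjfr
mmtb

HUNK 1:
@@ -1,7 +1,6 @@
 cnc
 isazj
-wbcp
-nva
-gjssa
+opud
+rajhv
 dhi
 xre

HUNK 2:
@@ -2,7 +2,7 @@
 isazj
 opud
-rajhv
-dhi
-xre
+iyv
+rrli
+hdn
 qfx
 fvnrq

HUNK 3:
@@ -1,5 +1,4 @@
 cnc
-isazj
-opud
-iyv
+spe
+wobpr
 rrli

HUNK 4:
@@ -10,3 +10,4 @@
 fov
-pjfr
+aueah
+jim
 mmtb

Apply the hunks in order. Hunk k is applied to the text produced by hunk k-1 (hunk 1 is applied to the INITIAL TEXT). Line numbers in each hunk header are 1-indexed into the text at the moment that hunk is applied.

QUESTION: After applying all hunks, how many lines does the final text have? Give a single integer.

Answer: 13

Derivation:
Hunk 1: at line 1 remove [wbcp,nva,gjssa] add [opud,rajhv] -> 13 lines: cnc isazj opud rajhv dhi xre qfx fvnrq bxumn zcc fov pjfr mmtb
Hunk 2: at line 2 remove [rajhv,dhi,xre] add [iyv,rrli,hdn] -> 13 lines: cnc isazj opud iyv rrli hdn qfx fvnrq bxumn zcc fov pjfr mmtb
Hunk 3: at line 1 remove [isazj,opud,iyv] add [spe,wobpr] -> 12 lines: cnc spe wobpr rrli hdn qfx fvnrq bxumn zcc fov pjfr mmtb
Hunk 4: at line 10 remove [pjfr] add [aueah,jim] -> 13 lines: cnc spe wobpr rrli hdn qfx fvnrq bxumn zcc fov aueah jim mmtb
Final line count: 13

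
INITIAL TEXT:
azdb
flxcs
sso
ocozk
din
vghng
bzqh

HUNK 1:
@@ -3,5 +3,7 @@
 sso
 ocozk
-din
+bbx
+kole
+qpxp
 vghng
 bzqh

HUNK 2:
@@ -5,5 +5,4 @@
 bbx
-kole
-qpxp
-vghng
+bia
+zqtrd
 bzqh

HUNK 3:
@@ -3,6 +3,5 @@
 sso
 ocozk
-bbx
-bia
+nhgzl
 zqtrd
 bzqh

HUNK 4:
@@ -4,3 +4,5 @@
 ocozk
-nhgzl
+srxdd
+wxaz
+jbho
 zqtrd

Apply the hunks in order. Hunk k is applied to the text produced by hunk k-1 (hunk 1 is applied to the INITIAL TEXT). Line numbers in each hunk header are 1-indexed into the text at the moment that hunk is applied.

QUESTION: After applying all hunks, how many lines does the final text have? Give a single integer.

Hunk 1: at line 3 remove [din] add [bbx,kole,qpxp] -> 9 lines: azdb flxcs sso ocozk bbx kole qpxp vghng bzqh
Hunk 2: at line 5 remove [kole,qpxp,vghng] add [bia,zqtrd] -> 8 lines: azdb flxcs sso ocozk bbx bia zqtrd bzqh
Hunk 3: at line 3 remove [bbx,bia] add [nhgzl] -> 7 lines: azdb flxcs sso ocozk nhgzl zqtrd bzqh
Hunk 4: at line 4 remove [nhgzl] add [srxdd,wxaz,jbho] -> 9 lines: azdb flxcs sso ocozk srxdd wxaz jbho zqtrd bzqh
Final line count: 9

Answer: 9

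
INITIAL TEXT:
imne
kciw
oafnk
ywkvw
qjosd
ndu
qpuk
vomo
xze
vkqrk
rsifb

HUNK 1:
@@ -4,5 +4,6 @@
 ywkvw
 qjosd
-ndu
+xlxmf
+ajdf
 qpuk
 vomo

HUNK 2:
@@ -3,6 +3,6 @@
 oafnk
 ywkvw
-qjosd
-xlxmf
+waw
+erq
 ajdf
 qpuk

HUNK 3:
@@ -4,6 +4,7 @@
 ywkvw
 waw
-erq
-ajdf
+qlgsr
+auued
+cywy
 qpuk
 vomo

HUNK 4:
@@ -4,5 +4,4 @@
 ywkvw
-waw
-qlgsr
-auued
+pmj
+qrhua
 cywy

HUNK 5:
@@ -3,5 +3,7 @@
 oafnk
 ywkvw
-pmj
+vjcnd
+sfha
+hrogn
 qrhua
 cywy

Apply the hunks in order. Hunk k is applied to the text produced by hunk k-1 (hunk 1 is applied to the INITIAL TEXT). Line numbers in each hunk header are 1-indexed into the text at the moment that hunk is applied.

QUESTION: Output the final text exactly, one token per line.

Hunk 1: at line 4 remove [ndu] add [xlxmf,ajdf] -> 12 lines: imne kciw oafnk ywkvw qjosd xlxmf ajdf qpuk vomo xze vkqrk rsifb
Hunk 2: at line 3 remove [qjosd,xlxmf] add [waw,erq] -> 12 lines: imne kciw oafnk ywkvw waw erq ajdf qpuk vomo xze vkqrk rsifb
Hunk 3: at line 4 remove [erq,ajdf] add [qlgsr,auued,cywy] -> 13 lines: imne kciw oafnk ywkvw waw qlgsr auued cywy qpuk vomo xze vkqrk rsifb
Hunk 4: at line 4 remove [waw,qlgsr,auued] add [pmj,qrhua] -> 12 lines: imne kciw oafnk ywkvw pmj qrhua cywy qpuk vomo xze vkqrk rsifb
Hunk 5: at line 3 remove [pmj] add [vjcnd,sfha,hrogn] -> 14 lines: imne kciw oafnk ywkvw vjcnd sfha hrogn qrhua cywy qpuk vomo xze vkqrk rsifb

Answer: imne
kciw
oafnk
ywkvw
vjcnd
sfha
hrogn
qrhua
cywy
qpuk
vomo
xze
vkqrk
rsifb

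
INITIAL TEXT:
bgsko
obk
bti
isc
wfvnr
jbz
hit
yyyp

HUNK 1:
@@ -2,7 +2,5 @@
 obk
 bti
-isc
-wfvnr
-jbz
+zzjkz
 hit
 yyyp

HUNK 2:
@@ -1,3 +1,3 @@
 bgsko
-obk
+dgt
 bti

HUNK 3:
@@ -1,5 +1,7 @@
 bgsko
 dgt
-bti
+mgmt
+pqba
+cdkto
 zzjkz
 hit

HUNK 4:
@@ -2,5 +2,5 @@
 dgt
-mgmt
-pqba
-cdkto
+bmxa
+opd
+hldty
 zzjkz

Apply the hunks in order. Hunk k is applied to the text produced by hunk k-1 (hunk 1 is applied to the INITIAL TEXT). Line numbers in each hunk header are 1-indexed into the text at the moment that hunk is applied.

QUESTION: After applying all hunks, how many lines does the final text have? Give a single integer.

Answer: 8

Derivation:
Hunk 1: at line 2 remove [isc,wfvnr,jbz] add [zzjkz] -> 6 lines: bgsko obk bti zzjkz hit yyyp
Hunk 2: at line 1 remove [obk] add [dgt] -> 6 lines: bgsko dgt bti zzjkz hit yyyp
Hunk 3: at line 1 remove [bti] add [mgmt,pqba,cdkto] -> 8 lines: bgsko dgt mgmt pqba cdkto zzjkz hit yyyp
Hunk 4: at line 2 remove [mgmt,pqba,cdkto] add [bmxa,opd,hldty] -> 8 lines: bgsko dgt bmxa opd hldty zzjkz hit yyyp
Final line count: 8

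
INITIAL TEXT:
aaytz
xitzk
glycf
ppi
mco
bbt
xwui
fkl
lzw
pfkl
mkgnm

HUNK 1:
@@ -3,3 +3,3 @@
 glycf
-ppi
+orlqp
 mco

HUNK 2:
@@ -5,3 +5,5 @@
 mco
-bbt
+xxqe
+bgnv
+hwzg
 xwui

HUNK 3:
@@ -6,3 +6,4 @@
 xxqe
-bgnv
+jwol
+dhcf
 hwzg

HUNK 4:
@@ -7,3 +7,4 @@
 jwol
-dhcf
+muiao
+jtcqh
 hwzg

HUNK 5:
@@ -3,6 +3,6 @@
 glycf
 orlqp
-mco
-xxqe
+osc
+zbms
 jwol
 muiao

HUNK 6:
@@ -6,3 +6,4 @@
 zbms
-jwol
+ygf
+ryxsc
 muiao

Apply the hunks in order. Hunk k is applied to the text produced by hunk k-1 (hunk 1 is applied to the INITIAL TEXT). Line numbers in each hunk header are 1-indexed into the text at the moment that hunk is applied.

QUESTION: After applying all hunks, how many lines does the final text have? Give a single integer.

Hunk 1: at line 3 remove [ppi] add [orlqp] -> 11 lines: aaytz xitzk glycf orlqp mco bbt xwui fkl lzw pfkl mkgnm
Hunk 2: at line 5 remove [bbt] add [xxqe,bgnv,hwzg] -> 13 lines: aaytz xitzk glycf orlqp mco xxqe bgnv hwzg xwui fkl lzw pfkl mkgnm
Hunk 3: at line 6 remove [bgnv] add [jwol,dhcf] -> 14 lines: aaytz xitzk glycf orlqp mco xxqe jwol dhcf hwzg xwui fkl lzw pfkl mkgnm
Hunk 4: at line 7 remove [dhcf] add [muiao,jtcqh] -> 15 lines: aaytz xitzk glycf orlqp mco xxqe jwol muiao jtcqh hwzg xwui fkl lzw pfkl mkgnm
Hunk 5: at line 3 remove [mco,xxqe] add [osc,zbms] -> 15 lines: aaytz xitzk glycf orlqp osc zbms jwol muiao jtcqh hwzg xwui fkl lzw pfkl mkgnm
Hunk 6: at line 6 remove [jwol] add [ygf,ryxsc] -> 16 lines: aaytz xitzk glycf orlqp osc zbms ygf ryxsc muiao jtcqh hwzg xwui fkl lzw pfkl mkgnm
Final line count: 16

Answer: 16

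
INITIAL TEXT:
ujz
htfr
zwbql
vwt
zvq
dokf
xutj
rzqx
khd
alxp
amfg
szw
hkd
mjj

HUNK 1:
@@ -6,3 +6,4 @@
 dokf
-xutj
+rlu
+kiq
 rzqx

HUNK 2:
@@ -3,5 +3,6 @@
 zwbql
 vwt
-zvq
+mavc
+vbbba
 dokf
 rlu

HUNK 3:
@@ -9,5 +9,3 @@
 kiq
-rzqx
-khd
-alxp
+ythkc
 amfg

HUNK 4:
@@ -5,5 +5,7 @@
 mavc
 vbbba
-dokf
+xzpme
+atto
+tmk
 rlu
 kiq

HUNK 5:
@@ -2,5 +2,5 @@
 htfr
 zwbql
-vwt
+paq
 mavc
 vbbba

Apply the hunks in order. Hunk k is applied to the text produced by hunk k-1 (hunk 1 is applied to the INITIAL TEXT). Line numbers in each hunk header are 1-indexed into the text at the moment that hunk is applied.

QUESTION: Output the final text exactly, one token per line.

Hunk 1: at line 6 remove [xutj] add [rlu,kiq] -> 15 lines: ujz htfr zwbql vwt zvq dokf rlu kiq rzqx khd alxp amfg szw hkd mjj
Hunk 2: at line 3 remove [zvq] add [mavc,vbbba] -> 16 lines: ujz htfr zwbql vwt mavc vbbba dokf rlu kiq rzqx khd alxp amfg szw hkd mjj
Hunk 3: at line 9 remove [rzqx,khd,alxp] add [ythkc] -> 14 lines: ujz htfr zwbql vwt mavc vbbba dokf rlu kiq ythkc amfg szw hkd mjj
Hunk 4: at line 5 remove [dokf] add [xzpme,atto,tmk] -> 16 lines: ujz htfr zwbql vwt mavc vbbba xzpme atto tmk rlu kiq ythkc amfg szw hkd mjj
Hunk 5: at line 2 remove [vwt] add [paq] -> 16 lines: ujz htfr zwbql paq mavc vbbba xzpme atto tmk rlu kiq ythkc amfg szw hkd mjj

Answer: ujz
htfr
zwbql
paq
mavc
vbbba
xzpme
atto
tmk
rlu
kiq
ythkc
amfg
szw
hkd
mjj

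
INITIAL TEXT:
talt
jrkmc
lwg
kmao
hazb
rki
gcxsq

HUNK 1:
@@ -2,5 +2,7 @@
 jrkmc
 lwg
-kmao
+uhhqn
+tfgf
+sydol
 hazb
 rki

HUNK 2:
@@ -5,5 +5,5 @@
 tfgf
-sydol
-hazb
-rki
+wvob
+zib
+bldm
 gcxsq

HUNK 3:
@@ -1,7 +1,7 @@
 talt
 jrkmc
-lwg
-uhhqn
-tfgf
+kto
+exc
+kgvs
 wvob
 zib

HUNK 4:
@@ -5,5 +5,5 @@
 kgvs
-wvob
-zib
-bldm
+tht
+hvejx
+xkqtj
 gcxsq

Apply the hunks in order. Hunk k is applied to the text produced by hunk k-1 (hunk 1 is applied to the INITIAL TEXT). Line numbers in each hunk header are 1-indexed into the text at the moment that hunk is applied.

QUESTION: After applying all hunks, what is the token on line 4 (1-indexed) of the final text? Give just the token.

Answer: exc

Derivation:
Hunk 1: at line 2 remove [kmao] add [uhhqn,tfgf,sydol] -> 9 lines: talt jrkmc lwg uhhqn tfgf sydol hazb rki gcxsq
Hunk 2: at line 5 remove [sydol,hazb,rki] add [wvob,zib,bldm] -> 9 lines: talt jrkmc lwg uhhqn tfgf wvob zib bldm gcxsq
Hunk 3: at line 1 remove [lwg,uhhqn,tfgf] add [kto,exc,kgvs] -> 9 lines: talt jrkmc kto exc kgvs wvob zib bldm gcxsq
Hunk 4: at line 5 remove [wvob,zib,bldm] add [tht,hvejx,xkqtj] -> 9 lines: talt jrkmc kto exc kgvs tht hvejx xkqtj gcxsq
Final line 4: exc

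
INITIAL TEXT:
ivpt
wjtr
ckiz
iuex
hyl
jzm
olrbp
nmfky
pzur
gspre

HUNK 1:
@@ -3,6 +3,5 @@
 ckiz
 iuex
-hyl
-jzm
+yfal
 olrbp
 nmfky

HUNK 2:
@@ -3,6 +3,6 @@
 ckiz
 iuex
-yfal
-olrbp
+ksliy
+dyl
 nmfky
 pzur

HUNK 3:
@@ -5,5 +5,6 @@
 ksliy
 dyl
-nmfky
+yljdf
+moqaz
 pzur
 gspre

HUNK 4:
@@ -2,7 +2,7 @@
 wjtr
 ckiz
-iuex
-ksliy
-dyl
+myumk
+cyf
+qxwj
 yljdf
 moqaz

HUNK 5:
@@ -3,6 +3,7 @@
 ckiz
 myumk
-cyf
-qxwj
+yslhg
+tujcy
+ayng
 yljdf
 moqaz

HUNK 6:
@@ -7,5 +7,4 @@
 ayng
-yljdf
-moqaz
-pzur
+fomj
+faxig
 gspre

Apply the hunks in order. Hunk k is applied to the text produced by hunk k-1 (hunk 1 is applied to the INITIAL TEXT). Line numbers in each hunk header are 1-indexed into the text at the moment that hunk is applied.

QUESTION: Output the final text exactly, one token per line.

Hunk 1: at line 3 remove [hyl,jzm] add [yfal] -> 9 lines: ivpt wjtr ckiz iuex yfal olrbp nmfky pzur gspre
Hunk 2: at line 3 remove [yfal,olrbp] add [ksliy,dyl] -> 9 lines: ivpt wjtr ckiz iuex ksliy dyl nmfky pzur gspre
Hunk 3: at line 5 remove [nmfky] add [yljdf,moqaz] -> 10 lines: ivpt wjtr ckiz iuex ksliy dyl yljdf moqaz pzur gspre
Hunk 4: at line 2 remove [iuex,ksliy,dyl] add [myumk,cyf,qxwj] -> 10 lines: ivpt wjtr ckiz myumk cyf qxwj yljdf moqaz pzur gspre
Hunk 5: at line 3 remove [cyf,qxwj] add [yslhg,tujcy,ayng] -> 11 lines: ivpt wjtr ckiz myumk yslhg tujcy ayng yljdf moqaz pzur gspre
Hunk 6: at line 7 remove [yljdf,moqaz,pzur] add [fomj,faxig] -> 10 lines: ivpt wjtr ckiz myumk yslhg tujcy ayng fomj faxig gspre

Answer: ivpt
wjtr
ckiz
myumk
yslhg
tujcy
ayng
fomj
faxig
gspre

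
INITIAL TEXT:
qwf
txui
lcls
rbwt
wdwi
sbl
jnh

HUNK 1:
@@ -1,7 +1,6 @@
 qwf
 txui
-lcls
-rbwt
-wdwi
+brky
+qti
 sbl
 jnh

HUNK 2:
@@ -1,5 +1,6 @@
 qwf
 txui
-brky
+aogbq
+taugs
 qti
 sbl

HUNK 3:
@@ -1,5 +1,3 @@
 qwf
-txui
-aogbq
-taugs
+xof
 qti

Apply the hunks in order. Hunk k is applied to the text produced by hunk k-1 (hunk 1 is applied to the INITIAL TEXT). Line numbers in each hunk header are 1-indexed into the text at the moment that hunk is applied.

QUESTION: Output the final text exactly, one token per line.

Hunk 1: at line 1 remove [lcls,rbwt,wdwi] add [brky,qti] -> 6 lines: qwf txui brky qti sbl jnh
Hunk 2: at line 1 remove [brky] add [aogbq,taugs] -> 7 lines: qwf txui aogbq taugs qti sbl jnh
Hunk 3: at line 1 remove [txui,aogbq,taugs] add [xof] -> 5 lines: qwf xof qti sbl jnh

Answer: qwf
xof
qti
sbl
jnh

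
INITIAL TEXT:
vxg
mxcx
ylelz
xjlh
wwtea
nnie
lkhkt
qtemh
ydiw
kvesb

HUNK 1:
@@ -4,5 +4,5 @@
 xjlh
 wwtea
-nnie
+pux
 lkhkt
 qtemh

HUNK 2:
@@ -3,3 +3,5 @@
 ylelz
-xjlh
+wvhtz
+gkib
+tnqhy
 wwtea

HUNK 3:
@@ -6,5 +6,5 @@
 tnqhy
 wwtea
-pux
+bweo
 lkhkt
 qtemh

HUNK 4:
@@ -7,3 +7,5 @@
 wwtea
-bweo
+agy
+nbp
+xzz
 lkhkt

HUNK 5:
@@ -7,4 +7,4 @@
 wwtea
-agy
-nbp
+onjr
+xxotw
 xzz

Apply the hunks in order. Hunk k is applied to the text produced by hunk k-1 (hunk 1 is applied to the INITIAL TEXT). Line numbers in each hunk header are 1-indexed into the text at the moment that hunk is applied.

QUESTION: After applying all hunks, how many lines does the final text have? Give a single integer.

Hunk 1: at line 4 remove [nnie] add [pux] -> 10 lines: vxg mxcx ylelz xjlh wwtea pux lkhkt qtemh ydiw kvesb
Hunk 2: at line 3 remove [xjlh] add [wvhtz,gkib,tnqhy] -> 12 lines: vxg mxcx ylelz wvhtz gkib tnqhy wwtea pux lkhkt qtemh ydiw kvesb
Hunk 3: at line 6 remove [pux] add [bweo] -> 12 lines: vxg mxcx ylelz wvhtz gkib tnqhy wwtea bweo lkhkt qtemh ydiw kvesb
Hunk 4: at line 7 remove [bweo] add [agy,nbp,xzz] -> 14 lines: vxg mxcx ylelz wvhtz gkib tnqhy wwtea agy nbp xzz lkhkt qtemh ydiw kvesb
Hunk 5: at line 7 remove [agy,nbp] add [onjr,xxotw] -> 14 lines: vxg mxcx ylelz wvhtz gkib tnqhy wwtea onjr xxotw xzz lkhkt qtemh ydiw kvesb
Final line count: 14

Answer: 14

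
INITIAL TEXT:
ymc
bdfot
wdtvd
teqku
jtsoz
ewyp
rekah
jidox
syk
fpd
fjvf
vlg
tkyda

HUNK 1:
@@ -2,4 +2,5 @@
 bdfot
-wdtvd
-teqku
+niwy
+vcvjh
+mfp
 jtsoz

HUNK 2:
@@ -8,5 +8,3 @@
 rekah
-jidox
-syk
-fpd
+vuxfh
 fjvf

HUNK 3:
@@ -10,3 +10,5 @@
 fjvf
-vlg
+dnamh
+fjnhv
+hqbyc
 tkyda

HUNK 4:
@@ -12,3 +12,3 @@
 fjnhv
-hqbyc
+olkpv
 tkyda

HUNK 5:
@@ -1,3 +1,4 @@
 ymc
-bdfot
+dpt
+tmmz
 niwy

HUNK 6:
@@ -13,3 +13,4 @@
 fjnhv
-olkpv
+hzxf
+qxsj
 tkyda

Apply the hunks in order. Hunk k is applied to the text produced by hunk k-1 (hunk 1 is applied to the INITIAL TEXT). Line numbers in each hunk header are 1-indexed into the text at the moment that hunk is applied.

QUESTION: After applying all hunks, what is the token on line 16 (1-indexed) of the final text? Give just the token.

Hunk 1: at line 2 remove [wdtvd,teqku] add [niwy,vcvjh,mfp] -> 14 lines: ymc bdfot niwy vcvjh mfp jtsoz ewyp rekah jidox syk fpd fjvf vlg tkyda
Hunk 2: at line 8 remove [jidox,syk,fpd] add [vuxfh] -> 12 lines: ymc bdfot niwy vcvjh mfp jtsoz ewyp rekah vuxfh fjvf vlg tkyda
Hunk 3: at line 10 remove [vlg] add [dnamh,fjnhv,hqbyc] -> 14 lines: ymc bdfot niwy vcvjh mfp jtsoz ewyp rekah vuxfh fjvf dnamh fjnhv hqbyc tkyda
Hunk 4: at line 12 remove [hqbyc] add [olkpv] -> 14 lines: ymc bdfot niwy vcvjh mfp jtsoz ewyp rekah vuxfh fjvf dnamh fjnhv olkpv tkyda
Hunk 5: at line 1 remove [bdfot] add [dpt,tmmz] -> 15 lines: ymc dpt tmmz niwy vcvjh mfp jtsoz ewyp rekah vuxfh fjvf dnamh fjnhv olkpv tkyda
Hunk 6: at line 13 remove [olkpv] add [hzxf,qxsj] -> 16 lines: ymc dpt tmmz niwy vcvjh mfp jtsoz ewyp rekah vuxfh fjvf dnamh fjnhv hzxf qxsj tkyda
Final line 16: tkyda

Answer: tkyda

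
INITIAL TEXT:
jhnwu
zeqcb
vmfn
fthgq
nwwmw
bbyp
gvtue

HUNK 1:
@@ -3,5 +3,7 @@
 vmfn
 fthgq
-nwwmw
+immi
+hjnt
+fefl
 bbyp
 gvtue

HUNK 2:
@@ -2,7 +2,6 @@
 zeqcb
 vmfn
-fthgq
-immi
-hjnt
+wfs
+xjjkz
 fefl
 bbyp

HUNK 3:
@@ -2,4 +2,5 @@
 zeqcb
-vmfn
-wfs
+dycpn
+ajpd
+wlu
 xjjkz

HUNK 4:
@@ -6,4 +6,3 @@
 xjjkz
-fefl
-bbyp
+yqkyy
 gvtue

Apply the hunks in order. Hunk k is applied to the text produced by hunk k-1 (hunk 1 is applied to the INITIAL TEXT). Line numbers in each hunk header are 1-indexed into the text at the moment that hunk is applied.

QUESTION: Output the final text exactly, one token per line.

Hunk 1: at line 3 remove [nwwmw] add [immi,hjnt,fefl] -> 9 lines: jhnwu zeqcb vmfn fthgq immi hjnt fefl bbyp gvtue
Hunk 2: at line 2 remove [fthgq,immi,hjnt] add [wfs,xjjkz] -> 8 lines: jhnwu zeqcb vmfn wfs xjjkz fefl bbyp gvtue
Hunk 3: at line 2 remove [vmfn,wfs] add [dycpn,ajpd,wlu] -> 9 lines: jhnwu zeqcb dycpn ajpd wlu xjjkz fefl bbyp gvtue
Hunk 4: at line 6 remove [fefl,bbyp] add [yqkyy] -> 8 lines: jhnwu zeqcb dycpn ajpd wlu xjjkz yqkyy gvtue

Answer: jhnwu
zeqcb
dycpn
ajpd
wlu
xjjkz
yqkyy
gvtue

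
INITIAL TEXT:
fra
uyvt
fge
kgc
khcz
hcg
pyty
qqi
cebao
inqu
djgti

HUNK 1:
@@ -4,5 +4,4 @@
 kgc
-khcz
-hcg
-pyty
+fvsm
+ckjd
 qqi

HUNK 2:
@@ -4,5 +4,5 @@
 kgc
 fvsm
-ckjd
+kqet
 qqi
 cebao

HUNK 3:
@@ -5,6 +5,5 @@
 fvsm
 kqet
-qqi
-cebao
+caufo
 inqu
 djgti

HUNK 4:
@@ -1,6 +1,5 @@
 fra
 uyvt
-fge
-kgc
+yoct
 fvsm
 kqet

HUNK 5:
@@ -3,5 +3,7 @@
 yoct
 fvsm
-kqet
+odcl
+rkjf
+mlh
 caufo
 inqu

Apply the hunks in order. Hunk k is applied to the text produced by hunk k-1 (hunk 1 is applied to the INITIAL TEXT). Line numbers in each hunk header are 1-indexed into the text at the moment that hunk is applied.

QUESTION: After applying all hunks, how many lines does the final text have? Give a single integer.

Answer: 10

Derivation:
Hunk 1: at line 4 remove [khcz,hcg,pyty] add [fvsm,ckjd] -> 10 lines: fra uyvt fge kgc fvsm ckjd qqi cebao inqu djgti
Hunk 2: at line 4 remove [ckjd] add [kqet] -> 10 lines: fra uyvt fge kgc fvsm kqet qqi cebao inqu djgti
Hunk 3: at line 5 remove [qqi,cebao] add [caufo] -> 9 lines: fra uyvt fge kgc fvsm kqet caufo inqu djgti
Hunk 4: at line 1 remove [fge,kgc] add [yoct] -> 8 lines: fra uyvt yoct fvsm kqet caufo inqu djgti
Hunk 5: at line 3 remove [kqet] add [odcl,rkjf,mlh] -> 10 lines: fra uyvt yoct fvsm odcl rkjf mlh caufo inqu djgti
Final line count: 10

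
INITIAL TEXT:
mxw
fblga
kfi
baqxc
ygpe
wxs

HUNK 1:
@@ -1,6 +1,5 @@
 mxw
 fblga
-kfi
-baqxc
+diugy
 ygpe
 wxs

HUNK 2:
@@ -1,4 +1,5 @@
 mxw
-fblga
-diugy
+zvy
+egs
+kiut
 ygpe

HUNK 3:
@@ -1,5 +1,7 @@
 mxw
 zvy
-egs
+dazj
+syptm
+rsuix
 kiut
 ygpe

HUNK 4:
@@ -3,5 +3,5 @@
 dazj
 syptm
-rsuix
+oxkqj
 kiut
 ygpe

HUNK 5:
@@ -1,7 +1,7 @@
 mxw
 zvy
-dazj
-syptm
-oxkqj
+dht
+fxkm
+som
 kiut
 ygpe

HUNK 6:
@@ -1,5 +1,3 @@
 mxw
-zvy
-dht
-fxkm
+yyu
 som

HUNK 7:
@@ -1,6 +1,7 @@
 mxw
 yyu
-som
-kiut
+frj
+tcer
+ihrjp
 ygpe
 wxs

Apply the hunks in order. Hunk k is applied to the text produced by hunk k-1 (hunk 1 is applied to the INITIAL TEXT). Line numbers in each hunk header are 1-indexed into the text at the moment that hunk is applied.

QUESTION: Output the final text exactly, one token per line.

Answer: mxw
yyu
frj
tcer
ihrjp
ygpe
wxs

Derivation:
Hunk 1: at line 1 remove [kfi,baqxc] add [diugy] -> 5 lines: mxw fblga diugy ygpe wxs
Hunk 2: at line 1 remove [fblga,diugy] add [zvy,egs,kiut] -> 6 lines: mxw zvy egs kiut ygpe wxs
Hunk 3: at line 1 remove [egs] add [dazj,syptm,rsuix] -> 8 lines: mxw zvy dazj syptm rsuix kiut ygpe wxs
Hunk 4: at line 3 remove [rsuix] add [oxkqj] -> 8 lines: mxw zvy dazj syptm oxkqj kiut ygpe wxs
Hunk 5: at line 1 remove [dazj,syptm,oxkqj] add [dht,fxkm,som] -> 8 lines: mxw zvy dht fxkm som kiut ygpe wxs
Hunk 6: at line 1 remove [zvy,dht,fxkm] add [yyu] -> 6 lines: mxw yyu som kiut ygpe wxs
Hunk 7: at line 1 remove [som,kiut] add [frj,tcer,ihrjp] -> 7 lines: mxw yyu frj tcer ihrjp ygpe wxs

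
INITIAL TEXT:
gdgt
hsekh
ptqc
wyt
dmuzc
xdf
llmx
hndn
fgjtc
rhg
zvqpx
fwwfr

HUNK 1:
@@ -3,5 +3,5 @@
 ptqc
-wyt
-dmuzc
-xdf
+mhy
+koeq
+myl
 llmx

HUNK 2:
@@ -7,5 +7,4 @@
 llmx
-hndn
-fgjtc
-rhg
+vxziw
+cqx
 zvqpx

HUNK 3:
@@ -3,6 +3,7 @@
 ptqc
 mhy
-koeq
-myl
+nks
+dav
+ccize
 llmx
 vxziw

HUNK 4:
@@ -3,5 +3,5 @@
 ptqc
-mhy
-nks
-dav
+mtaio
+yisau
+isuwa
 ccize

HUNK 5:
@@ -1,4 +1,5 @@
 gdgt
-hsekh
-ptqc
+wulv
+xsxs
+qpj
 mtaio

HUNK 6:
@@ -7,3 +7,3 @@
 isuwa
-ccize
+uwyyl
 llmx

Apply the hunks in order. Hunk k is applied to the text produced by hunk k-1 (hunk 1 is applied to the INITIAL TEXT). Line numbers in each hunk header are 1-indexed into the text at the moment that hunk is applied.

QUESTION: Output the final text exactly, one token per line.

Answer: gdgt
wulv
xsxs
qpj
mtaio
yisau
isuwa
uwyyl
llmx
vxziw
cqx
zvqpx
fwwfr

Derivation:
Hunk 1: at line 3 remove [wyt,dmuzc,xdf] add [mhy,koeq,myl] -> 12 lines: gdgt hsekh ptqc mhy koeq myl llmx hndn fgjtc rhg zvqpx fwwfr
Hunk 2: at line 7 remove [hndn,fgjtc,rhg] add [vxziw,cqx] -> 11 lines: gdgt hsekh ptqc mhy koeq myl llmx vxziw cqx zvqpx fwwfr
Hunk 3: at line 3 remove [koeq,myl] add [nks,dav,ccize] -> 12 lines: gdgt hsekh ptqc mhy nks dav ccize llmx vxziw cqx zvqpx fwwfr
Hunk 4: at line 3 remove [mhy,nks,dav] add [mtaio,yisau,isuwa] -> 12 lines: gdgt hsekh ptqc mtaio yisau isuwa ccize llmx vxziw cqx zvqpx fwwfr
Hunk 5: at line 1 remove [hsekh,ptqc] add [wulv,xsxs,qpj] -> 13 lines: gdgt wulv xsxs qpj mtaio yisau isuwa ccize llmx vxziw cqx zvqpx fwwfr
Hunk 6: at line 7 remove [ccize] add [uwyyl] -> 13 lines: gdgt wulv xsxs qpj mtaio yisau isuwa uwyyl llmx vxziw cqx zvqpx fwwfr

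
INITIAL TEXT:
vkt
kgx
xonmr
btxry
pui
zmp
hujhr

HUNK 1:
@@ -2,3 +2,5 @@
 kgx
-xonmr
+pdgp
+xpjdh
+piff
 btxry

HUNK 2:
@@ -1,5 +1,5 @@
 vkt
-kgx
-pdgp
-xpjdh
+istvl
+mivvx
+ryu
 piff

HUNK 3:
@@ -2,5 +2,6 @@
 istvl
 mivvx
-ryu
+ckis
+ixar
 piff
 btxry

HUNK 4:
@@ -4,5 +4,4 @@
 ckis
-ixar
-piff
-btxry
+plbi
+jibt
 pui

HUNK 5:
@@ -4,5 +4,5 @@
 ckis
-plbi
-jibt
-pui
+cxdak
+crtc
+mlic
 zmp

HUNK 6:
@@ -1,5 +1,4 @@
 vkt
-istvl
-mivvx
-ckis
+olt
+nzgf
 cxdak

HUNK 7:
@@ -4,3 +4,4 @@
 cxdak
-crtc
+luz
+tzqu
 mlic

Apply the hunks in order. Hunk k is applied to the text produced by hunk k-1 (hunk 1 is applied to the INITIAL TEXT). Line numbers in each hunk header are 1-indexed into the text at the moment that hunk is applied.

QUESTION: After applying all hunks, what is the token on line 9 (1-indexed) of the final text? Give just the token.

Answer: hujhr

Derivation:
Hunk 1: at line 2 remove [xonmr] add [pdgp,xpjdh,piff] -> 9 lines: vkt kgx pdgp xpjdh piff btxry pui zmp hujhr
Hunk 2: at line 1 remove [kgx,pdgp,xpjdh] add [istvl,mivvx,ryu] -> 9 lines: vkt istvl mivvx ryu piff btxry pui zmp hujhr
Hunk 3: at line 2 remove [ryu] add [ckis,ixar] -> 10 lines: vkt istvl mivvx ckis ixar piff btxry pui zmp hujhr
Hunk 4: at line 4 remove [ixar,piff,btxry] add [plbi,jibt] -> 9 lines: vkt istvl mivvx ckis plbi jibt pui zmp hujhr
Hunk 5: at line 4 remove [plbi,jibt,pui] add [cxdak,crtc,mlic] -> 9 lines: vkt istvl mivvx ckis cxdak crtc mlic zmp hujhr
Hunk 6: at line 1 remove [istvl,mivvx,ckis] add [olt,nzgf] -> 8 lines: vkt olt nzgf cxdak crtc mlic zmp hujhr
Hunk 7: at line 4 remove [crtc] add [luz,tzqu] -> 9 lines: vkt olt nzgf cxdak luz tzqu mlic zmp hujhr
Final line 9: hujhr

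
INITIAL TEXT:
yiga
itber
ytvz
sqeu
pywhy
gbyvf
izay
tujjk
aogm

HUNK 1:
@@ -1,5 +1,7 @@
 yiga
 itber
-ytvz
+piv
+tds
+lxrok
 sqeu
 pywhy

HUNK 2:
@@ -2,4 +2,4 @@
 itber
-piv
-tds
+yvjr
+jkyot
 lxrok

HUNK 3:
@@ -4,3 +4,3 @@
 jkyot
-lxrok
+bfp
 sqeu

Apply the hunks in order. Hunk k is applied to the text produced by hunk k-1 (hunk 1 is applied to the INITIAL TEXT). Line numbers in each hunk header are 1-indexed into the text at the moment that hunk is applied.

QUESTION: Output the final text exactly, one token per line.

Answer: yiga
itber
yvjr
jkyot
bfp
sqeu
pywhy
gbyvf
izay
tujjk
aogm

Derivation:
Hunk 1: at line 1 remove [ytvz] add [piv,tds,lxrok] -> 11 lines: yiga itber piv tds lxrok sqeu pywhy gbyvf izay tujjk aogm
Hunk 2: at line 2 remove [piv,tds] add [yvjr,jkyot] -> 11 lines: yiga itber yvjr jkyot lxrok sqeu pywhy gbyvf izay tujjk aogm
Hunk 3: at line 4 remove [lxrok] add [bfp] -> 11 lines: yiga itber yvjr jkyot bfp sqeu pywhy gbyvf izay tujjk aogm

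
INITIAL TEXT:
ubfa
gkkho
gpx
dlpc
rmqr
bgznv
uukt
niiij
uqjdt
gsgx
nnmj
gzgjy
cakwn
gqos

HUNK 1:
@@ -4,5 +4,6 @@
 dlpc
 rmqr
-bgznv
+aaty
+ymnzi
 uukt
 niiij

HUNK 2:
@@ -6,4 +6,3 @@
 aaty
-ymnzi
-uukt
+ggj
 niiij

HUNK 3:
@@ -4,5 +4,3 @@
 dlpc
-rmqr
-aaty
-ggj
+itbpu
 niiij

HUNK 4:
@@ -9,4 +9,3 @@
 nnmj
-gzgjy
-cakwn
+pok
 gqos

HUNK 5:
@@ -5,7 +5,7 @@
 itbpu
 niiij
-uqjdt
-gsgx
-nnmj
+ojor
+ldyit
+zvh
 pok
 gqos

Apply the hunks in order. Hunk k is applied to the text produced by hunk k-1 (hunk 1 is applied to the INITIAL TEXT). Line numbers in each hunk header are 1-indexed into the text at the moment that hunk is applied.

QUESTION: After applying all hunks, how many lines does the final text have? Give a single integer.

Hunk 1: at line 4 remove [bgznv] add [aaty,ymnzi] -> 15 lines: ubfa gkkho gpx dlpc rmqr aaty ymnzi uukt niiij uqjdt gsgx nnmj gzgjy cakwn gqos
Hunk 2: at line 6 remove [ymnzi,uukt] add [ggj] -> 14 lines: ubfa gkkho gpx dlpc rmqr aaty ggj niiij uqjdt gsgx nnmj gzgjy cakwn gqos
Hunk 3: at line 4 remove [rmqr,aaty,ggj] add [itbpu] -> 12 lines: ubfa gkkho gpx dlpc itbpu niiij uqjdt gsgx nnmj gzgjy cakwn gqos
Hunk 4: at line 9 remove [gzgjy,cakwn] add [pok] -> 11 lines: ubfa gkkho gpx dlpc itbpu niiij uqjdt gsgx nnmj pok gqos
Hunk 5: at line 5 remove [uqjdt,gsgx,nnmj] add [ojor,ldyit,zvh] -> 11 lines: ubfa gkkho gpx dlpc itbpu niiij ojor ldyit zvh pok gqos
Final line count: 11

Answer: 11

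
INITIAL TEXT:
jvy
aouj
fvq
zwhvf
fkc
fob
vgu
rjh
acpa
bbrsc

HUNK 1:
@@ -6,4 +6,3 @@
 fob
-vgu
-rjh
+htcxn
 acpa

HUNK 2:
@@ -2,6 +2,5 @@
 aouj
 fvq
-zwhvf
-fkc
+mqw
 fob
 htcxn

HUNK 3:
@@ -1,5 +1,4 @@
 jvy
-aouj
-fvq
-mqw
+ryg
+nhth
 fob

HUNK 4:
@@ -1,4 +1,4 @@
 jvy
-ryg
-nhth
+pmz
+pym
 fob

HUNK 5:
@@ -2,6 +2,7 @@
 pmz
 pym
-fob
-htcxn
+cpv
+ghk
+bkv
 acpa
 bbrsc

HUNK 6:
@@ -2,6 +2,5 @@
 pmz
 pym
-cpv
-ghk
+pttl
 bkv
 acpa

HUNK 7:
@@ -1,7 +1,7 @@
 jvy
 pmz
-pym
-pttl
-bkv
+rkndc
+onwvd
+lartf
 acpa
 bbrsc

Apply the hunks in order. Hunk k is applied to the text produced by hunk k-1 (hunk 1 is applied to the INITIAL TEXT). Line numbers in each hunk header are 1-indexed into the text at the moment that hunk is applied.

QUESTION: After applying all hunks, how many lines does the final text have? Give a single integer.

Answer: 7

Derivation:
Hunk 1: at line 6 remove [vgu,rjh] add [htcxn] -> 9 lines: jvy aouj fvq zwhvf fkc fob htcxn acpa bbrsc
Hunk 2: at line 2 remove [zwhvf,fkc] add [mqw] -> 8 lines: jvy aouj fvq mqw fob htcxn acpa bbrsc
Hunk 3: at line 1 remove [aouj,fvq,mqw] add [ryg,nhth] -> 7 lines: jvy ryg nhth fob htcxn acpa bbrsc
Hunk 4: at line 1 remove [ryg,nhth] add [pmz,pym] -> 7 lines: jvy pmz pym fob htcxn acpa bbrsc
Hunk 5: at line 2 remove [fob,htcxn] add [cpv,ghk,bkv] -> 8 lines: jvy pmz pym cpv ghk bkv acpa bbrsc
Hunk 6: at line 2 remove [cpv,ghk] add [pttl] -> 7 lines: jvy pmz pym pttl bkv acpa bbrsc
Hunk 7: at line 1 remove [pym,pttl,bkv] add [rkndc,onwvd,lartf] -> 7 lines: jvy pmz rkndc onwvd lartf acpa bbrsc
Final line count: 7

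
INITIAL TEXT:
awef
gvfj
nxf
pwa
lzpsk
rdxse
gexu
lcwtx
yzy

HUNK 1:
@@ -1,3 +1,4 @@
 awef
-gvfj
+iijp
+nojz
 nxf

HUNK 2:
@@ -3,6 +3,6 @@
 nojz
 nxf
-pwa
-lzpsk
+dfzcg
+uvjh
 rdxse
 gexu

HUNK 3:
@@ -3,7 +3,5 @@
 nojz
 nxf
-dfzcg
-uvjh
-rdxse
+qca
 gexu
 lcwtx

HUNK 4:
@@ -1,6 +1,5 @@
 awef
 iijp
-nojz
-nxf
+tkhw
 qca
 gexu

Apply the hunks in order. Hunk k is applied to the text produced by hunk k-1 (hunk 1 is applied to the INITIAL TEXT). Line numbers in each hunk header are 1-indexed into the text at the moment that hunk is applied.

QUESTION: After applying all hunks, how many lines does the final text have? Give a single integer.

Answer: 7

Derivation:
Hunk 1: at line 1 remove [gvfj] add [iijp,nojz] -> 10 lines: awef iijp nojz nxf pwa lzpsk rdxse gexu lcwtx yzy
Hunk 2: at line 3 remove [pwa,lzpsk] add [dfzcg,uvjh] -> 10 lines: awef iijp nojz nxf dfzcg uvjh rdxse gexu lcwtx yzy
Hunk 3: at line 3 remove [dfzcg,uvjh,rdxse] add [qca] -> 8 lines: awef iijp nojz nxf qca gexu lcwtx yzy
Hunk 4: at line 1 remove [nojz,nxf] add [tkhw] -> 7 lines: awef iijp tkhw qca gexu lcwtx yzy
Final line count: 7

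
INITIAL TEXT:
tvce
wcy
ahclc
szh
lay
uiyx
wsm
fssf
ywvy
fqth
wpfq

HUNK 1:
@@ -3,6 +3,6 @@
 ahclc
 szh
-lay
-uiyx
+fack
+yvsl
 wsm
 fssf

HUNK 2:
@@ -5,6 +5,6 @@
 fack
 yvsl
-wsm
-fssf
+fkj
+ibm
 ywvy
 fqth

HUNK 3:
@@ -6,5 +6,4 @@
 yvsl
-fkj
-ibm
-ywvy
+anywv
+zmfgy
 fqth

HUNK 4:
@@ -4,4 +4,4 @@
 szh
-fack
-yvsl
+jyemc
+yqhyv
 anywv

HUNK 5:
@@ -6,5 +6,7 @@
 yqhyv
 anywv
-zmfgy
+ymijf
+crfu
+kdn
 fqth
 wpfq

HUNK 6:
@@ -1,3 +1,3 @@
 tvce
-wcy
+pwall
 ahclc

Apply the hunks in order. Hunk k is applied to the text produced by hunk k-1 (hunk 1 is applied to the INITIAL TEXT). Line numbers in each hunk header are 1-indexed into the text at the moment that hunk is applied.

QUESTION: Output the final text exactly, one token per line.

Hunk 1: at line 3 remove [lay,uiyx] add [fack,yvsl] -> 11 lines: tvce wcy ahclc szh fack yvsl wsm fssf ywvy fqth wpfq
Hunk 2: at line 5 remove [wsm,fssf] add [fkj,ibm] -> 11 lines: tvce wcy ahclc szh fack yvsl fkj ibm ywvy fqth wpfq
Hunk 3: at line 6 remove [fkj,ibm,ywvy] add [anywv,zmfgy] -> 10 lines: tvce wcy ahclc szh fack yvsl anywv zmfgy fqth wpfq
Hunk 4: at line 4 remove [fack,yvsl] add [jyemc,yqhyv] -> 10 lines: tvce wcy ahclc szh jyemc yqhyv anywv zmfgy fqth wpfq
Hunk 5: at line 6 remove [zmfgy] add [ymijf,crfu,kdn] -> 12 lines: tvce wcy ahclc szh jyemc yqhyv anywv ymijf crfu kdn fqth wpfq
Hunk 6: at line 1 remove [wcy] add [pwall] -> 12 lines: tvce pwall ahclc szh jyemc yqhyv anywv ymijf crfu kdn fqth wpfq

Answer: tvce
pwall
ahclc
szh
jyemc
yqhyv
anywv
ymijf
crfu
kdn
fqth
wpfq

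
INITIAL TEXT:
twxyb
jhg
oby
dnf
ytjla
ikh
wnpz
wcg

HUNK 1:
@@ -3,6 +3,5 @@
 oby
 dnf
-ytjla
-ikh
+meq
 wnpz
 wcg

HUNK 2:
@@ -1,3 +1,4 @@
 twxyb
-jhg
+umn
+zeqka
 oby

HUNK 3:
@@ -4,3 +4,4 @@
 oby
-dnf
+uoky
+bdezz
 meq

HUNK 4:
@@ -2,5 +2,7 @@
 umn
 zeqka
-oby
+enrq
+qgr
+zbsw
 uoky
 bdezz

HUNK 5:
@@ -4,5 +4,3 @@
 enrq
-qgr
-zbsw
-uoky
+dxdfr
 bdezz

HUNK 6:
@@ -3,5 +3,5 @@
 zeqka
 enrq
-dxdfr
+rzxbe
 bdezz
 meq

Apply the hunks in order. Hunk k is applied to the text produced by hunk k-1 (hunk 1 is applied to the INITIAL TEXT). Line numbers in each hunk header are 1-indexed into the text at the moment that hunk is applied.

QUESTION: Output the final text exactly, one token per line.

Answer: twxyb
umn
zeqka
enrq
rzxbe
bdezz
meq
wnpz
wcg

Derivation:
Hunk 1: at line 3 remove [ytjla,ikh] add [meq] -> 7 lines: twxyb jhg oby dnf meq wnpz wcg
Hunk 2: at line 1 remove [jhg] add [umn,zeqka] -> 8 lines: twxyb umn zeqka oby dnf meq wnpz wcg
Hunk 3: at line 4 remove [dnf] add [uoky,bdezz] -> 9 lines: twxyb umn zeqka oby uoky bdezz meq wnpz wcg
Hunk 4: at line 2 remove [oby] add [enrq,qgr,zbsw] -> 11 lines: twxyb umn zeqka enrq qgr zbsw uoky bdezz meq wnpz wcg
Hunk 5: at line 4 remove [qgr,zbsw,uoky] add [dxdfr] -> 9 lines: twxyb umn zeqka enrq dxdfr bdezz meq wnpz wcg
Hunk 6: at line 3 remove [dxdfr] add [rzxbe] -> 9 lines: twxyb umn zeqka enrq rzxbe bdezz meq wnpz wcg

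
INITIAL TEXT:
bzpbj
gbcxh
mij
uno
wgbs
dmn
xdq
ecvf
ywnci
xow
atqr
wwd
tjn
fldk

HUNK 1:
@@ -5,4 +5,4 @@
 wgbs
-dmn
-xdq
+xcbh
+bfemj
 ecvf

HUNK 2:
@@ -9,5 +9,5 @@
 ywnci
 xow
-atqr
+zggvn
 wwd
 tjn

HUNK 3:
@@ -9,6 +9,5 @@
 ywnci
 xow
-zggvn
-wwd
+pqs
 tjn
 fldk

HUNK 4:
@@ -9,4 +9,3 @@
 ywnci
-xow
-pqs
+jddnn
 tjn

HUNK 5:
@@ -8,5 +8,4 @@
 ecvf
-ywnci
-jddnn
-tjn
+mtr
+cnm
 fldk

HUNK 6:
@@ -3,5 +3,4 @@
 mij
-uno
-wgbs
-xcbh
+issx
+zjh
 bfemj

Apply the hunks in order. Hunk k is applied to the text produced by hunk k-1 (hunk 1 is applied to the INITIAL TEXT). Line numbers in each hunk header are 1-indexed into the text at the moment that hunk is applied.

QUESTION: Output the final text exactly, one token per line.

Answer: bzpbj
gbcxh
mij
issx
zjh
bfemj
ecvf
mtr
cnm
fldk

Derivation:
Hunk 1: at line 5 remove [dmn,xdq] add [xcbh,bfemj] -> 14 lines: bzpbj gbcxh mij uno wgbs xcbh bfemj ecvf ywnci xow atqr wwd tjn fldk
Hunk 2: at line 9 remove [atqr] add [zggvn] -> 14 lines: bzpbj gbcxh mij uno wgbs xcbh bfemj ecvf ywnci xow zggvn wwd tjn fldk
Hunk 3: at line 9 remove [zggvn,wwd] add [pqs] -> 13 lines: bzpbj gbcxh mij uno wgbs xcbh bfemj ecvf ywnci xow pqs tjn fldk
Hunk 4: at line 9 remove [xow,pqs] add [jddnn] -> 12 lines: bzpbj gbcxh mij uno wgbs xcbh bfemj ecvf ywnci jddnn tjn fldk
Hunk 5: at line 8 remove [ywnci,jddnn,tjn] add [mtr,cnm] -> 11 lines: bzpbj gbcxh mij uno wgbs xcbh bfemj ecvf mtr cnm fldk
Hunk 6: at line 3 remove [uno,wgbs,xcbh] add [issx,zjh] -> 10 lines: bzpbj gbcxh mij issx zjh bfemj ecvf mtr cnm fldk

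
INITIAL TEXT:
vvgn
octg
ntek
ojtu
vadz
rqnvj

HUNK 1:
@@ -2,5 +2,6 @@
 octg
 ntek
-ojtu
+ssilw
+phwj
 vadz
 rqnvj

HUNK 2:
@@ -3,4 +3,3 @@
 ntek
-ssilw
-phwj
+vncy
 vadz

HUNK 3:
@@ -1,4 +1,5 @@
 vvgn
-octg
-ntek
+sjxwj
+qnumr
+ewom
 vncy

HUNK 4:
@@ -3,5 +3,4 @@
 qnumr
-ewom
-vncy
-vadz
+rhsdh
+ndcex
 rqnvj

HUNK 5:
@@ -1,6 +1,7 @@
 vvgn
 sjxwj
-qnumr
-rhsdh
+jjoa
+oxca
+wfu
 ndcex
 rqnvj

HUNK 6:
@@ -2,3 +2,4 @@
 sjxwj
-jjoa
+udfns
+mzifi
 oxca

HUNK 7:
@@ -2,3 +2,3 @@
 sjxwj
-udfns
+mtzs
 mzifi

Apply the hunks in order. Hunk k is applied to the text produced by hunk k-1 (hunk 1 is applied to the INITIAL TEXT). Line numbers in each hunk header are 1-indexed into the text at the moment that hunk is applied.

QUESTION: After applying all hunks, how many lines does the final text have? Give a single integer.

Answer: 8

Derivation:
Hunk 1: at line 2 remove [ojtu] add [ssilw,phwj] -> 7 lines: vvgn octg ntek ssilw phwj vadz rqnvj
Hunk 2: at line 3 remove [ssilw,phwj] add [vncy] -> 6 lines: vvgn octg ntek vncy vadz rqnvj
Hunk 3: at line 1 remove [octg,ntek] add [sjxwj,qnumr,ewom] -> 7 lines: vvgn sjxwj qnumr ewom vncy vadz rqnvj
Hunk 4: at line 3 remove [ewom,vncy,vadz] add [rhsdh,ndcex] -> 6 lines: vvgn sjxwj qnumr rhsdh ndcex rqnvj
Hunk 5: at line 1 remove [qnumr,rhsdh] add [jjoa,oxca,wfu] -> 7 lines: vvgn sjxwj jjoa oxca wfu ndcex rqnvj
Hunk 6: at line 2 remove [jjoa] add [udfns,mzifi] -> 8 lines: vvgn sjxwj udfns mzifi oxca wfu ndcex rqnvj
Hunk 7: at line 2 remove [udfns] add [mtzs] -> 8 lines: vvgn sjxwj mtzs mzifi oxca wfu ndcex rqnvj
Final line count: 8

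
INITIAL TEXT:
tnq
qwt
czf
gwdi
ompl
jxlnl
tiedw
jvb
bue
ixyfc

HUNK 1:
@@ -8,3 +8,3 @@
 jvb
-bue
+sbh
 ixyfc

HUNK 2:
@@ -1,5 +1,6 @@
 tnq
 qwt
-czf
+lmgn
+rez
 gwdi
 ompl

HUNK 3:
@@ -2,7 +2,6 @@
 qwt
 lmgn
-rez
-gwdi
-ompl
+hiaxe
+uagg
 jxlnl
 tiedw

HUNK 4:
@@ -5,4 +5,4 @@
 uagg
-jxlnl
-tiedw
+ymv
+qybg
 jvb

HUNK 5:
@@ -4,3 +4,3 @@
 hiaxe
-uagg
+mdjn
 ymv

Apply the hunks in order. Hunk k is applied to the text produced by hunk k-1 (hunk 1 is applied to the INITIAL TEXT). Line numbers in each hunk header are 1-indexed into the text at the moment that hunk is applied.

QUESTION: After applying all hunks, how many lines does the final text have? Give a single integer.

Answer: 10

Derivation:
Hunk 1: at line 8 remove [bue] add [sbh] -> 10 lines: tnq qwt czf gwdi ompl jxlnl tiedw jvb sbh ixyfc
Hunk 2: at line 1 remove [czf] add [lmgn,rez] -> 11 lines: tnq qwt lmgn rez gwdi ompl jxlnl tiedw jvb sbh ixyfc
Hunk 3: at line 2 remove [rez,gwdi,ompl] add [hiaxe,uagg] -> 10 lines: tnq qwt lmgn hiaxe uagg jxlnl tiedw jvb sbh ixyfc
Hunk 4: at line 5 remove [jxlnl,tiedw] add [ymv,qybg] -> 10 lines: tnq qwt lmgn hiaxe uagg ymv qybg jvb sbh ixyfc
Hunk 5: at line 4 remove [uagg] add [mdjn] -> 10 lines: tnq qwt lmgn hiaxe mdjn ymv qybg jvb sbh ixyfc
Final line count: 10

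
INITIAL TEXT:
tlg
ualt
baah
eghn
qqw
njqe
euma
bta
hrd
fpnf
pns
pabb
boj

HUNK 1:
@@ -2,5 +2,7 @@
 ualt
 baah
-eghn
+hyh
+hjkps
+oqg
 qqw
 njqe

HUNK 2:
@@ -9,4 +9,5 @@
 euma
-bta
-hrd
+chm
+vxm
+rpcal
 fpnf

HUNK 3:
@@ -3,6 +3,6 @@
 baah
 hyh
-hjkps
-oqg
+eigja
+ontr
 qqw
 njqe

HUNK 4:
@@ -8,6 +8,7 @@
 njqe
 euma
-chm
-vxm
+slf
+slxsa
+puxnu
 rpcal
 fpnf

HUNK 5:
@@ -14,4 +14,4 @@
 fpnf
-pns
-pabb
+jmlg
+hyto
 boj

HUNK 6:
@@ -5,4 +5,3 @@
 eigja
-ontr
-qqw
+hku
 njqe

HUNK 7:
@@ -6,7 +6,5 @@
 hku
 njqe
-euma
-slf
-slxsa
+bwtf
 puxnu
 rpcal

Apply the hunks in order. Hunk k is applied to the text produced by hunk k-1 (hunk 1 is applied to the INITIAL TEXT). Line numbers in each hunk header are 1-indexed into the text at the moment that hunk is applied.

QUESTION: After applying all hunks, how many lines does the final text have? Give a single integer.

Hunk 1: at line 2 remove [eghn] add [hyh,hjkps,oqg] -> 15 lines: tlg ualt baah hyh hjkps oqg qqw njqe euma bta hrd fpnf pns pabb boj
Hunk 2: at line 9 remove [bta,hrd] add [chm,vxm,rpcal] -> 16 lines: tlg ualt baah hyh hjkps oqg qqw njqe euma chm vxm rpcal fpnf pns pabb boj
Hunk 3: at line 3 remove [hjkps,oqg] add [eigja,ontr] -> 16 lines: tlg ualt baah hyh eigja ontr qqw njqe euma chm vxm rpcal fpnf pns pabb boj
Hunk 4: at line 8 remove [chm,vxm] add [slf,slxsa,puxnu] -> 17 lines: tlg ualt baah hyh eigja ontr qqw njqe euma slf slxsa puxnu rpcal fpnf pns pabb boj
Hunk 5: at line 14 remove [pns,pabb] add [jmlg,hyto] -> 17 lines: tlg ualt baah hyh eigja ontr qqw njqe euma slf slxsa puxnu rpcal fpnf jmlg hyto boj
Hunk 6: at line 5 remove [ontr,qqw] add [hku] -> 16 lines: tlg ualt baah hyh eigja hku njqe euma slf slxsa puxnu rpcal fpnf jmlg hyto boj
Hunk 7: at line 6 remove [euma,slf,slxsa] add [bwtf] -> 14 lines: tlg ualt baah hyh eigja hku njqe bwtf puxnu rpcal fpnf jmlg hyto boj
Final line count: 14

Answer: 14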